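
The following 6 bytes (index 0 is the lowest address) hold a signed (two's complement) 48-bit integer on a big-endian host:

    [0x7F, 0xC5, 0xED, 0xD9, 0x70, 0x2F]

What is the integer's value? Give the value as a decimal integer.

140488075735087

Big-endian: lowest address holds the most-significant byte.
The bytes are already most-significant first: 0x7FC5EDD9702F.
0x7FC5EDD9702F = 140488075735087.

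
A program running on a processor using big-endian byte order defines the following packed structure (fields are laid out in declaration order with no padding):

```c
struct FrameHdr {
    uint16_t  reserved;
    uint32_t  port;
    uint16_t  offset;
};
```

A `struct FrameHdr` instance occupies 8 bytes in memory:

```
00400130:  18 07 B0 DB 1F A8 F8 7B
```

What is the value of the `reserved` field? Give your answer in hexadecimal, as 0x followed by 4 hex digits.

`reserved` is the first field, at byte offset 0, occupying 2 bytes.
Bytes at offsets 0..1: 18 07.
Big-endian stores the most-significant byte at the lowest address.
The bytes are already most-significant first: 0x1807.

0x1807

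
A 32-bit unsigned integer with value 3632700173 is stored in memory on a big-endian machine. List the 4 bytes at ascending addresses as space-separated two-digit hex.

D8 86 9B 0D

3632700173 in hexadecimal, padded to 32 bits, is 0xD8869B0D.
Split into bytes (most-significant first): D8 86 9B 0D.
In big-endian order the high byte comes first in memory.
So the memory order matches the most-significant-first order: D8 86 9B 0D.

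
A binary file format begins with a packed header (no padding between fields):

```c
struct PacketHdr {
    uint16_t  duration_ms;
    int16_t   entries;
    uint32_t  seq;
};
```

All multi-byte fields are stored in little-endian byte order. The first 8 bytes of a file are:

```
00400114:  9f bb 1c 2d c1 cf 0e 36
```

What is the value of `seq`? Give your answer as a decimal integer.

`seq` follows `duration_ms` (2 B), `entries` (2 B), so it starts at offset 2 + 2 = 4 and occupies 4 bytes.
Bytes at offsets 4..7: C1 CF 0E 36.
Little-endian stores the least-significant byte at the lowest address.
Reassemble most-significant byte first: 36 0E CF C1 → 0x360ECFC1.
0x360ECFC1 = 906940353.

906940353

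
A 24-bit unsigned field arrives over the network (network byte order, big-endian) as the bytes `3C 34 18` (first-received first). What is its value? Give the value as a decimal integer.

In big-endian order the high byte comes first in memory.
The bytes are already most-significant first: 0x3C3418.
0x3C3418 = 3945496.

3945496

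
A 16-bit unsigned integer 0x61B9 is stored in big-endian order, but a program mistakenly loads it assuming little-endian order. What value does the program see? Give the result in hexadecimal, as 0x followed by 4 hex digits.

Stored big-endian, the bytes at ascending addresses are 61 B9.
Read back as little-endian, the first byte is least significant, giving 0xB961.

0xB961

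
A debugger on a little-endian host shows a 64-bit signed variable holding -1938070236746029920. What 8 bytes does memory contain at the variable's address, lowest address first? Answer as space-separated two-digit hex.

Two's complement of -1938070236746029920 in 64 bits: 1938070236746029920 = 0x1AE5689CAB011B60; invert → 0xE51A976354FEE49F; add 1 → 0xE51A976354FEE4A0.
Split into bytes (most-significant first): E5 1A 97 63 54 FE E4 A0.
Little-endian: lowest address holds the least-significant byte.
So at ascending addresses the bytes are A0 E4 FE 54 63 97 1A E5.

A0 E4 FE 54 63 97 1A E5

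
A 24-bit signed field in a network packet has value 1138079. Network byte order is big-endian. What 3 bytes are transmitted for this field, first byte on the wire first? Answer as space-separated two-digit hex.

11 5D 9F

1138079 in hexadecimal, padded to 24 bits, is 0x115D9F.
Split into bytes (most-significant first): 11 5D 9F.
Big-endian stores the most-significant byte at the lowest address.
So the memory order matches the most-significant-first order: 11 5D 9F.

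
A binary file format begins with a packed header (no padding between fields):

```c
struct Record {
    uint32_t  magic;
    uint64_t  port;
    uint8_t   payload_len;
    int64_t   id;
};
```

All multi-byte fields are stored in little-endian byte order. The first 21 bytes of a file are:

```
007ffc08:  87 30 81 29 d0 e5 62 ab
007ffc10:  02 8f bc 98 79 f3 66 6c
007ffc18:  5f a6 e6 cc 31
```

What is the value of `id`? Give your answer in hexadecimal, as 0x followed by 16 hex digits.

`id` follows `magic` (4 B), `port` (8 B), `payload_len` (1 B), so it starts at offset 4 + 8 + 1 = 13 and occupies 8 bytes.
Bytes at offsets 13..20: F3 66 6C 5F A6 E6 CC 31.
Little-endian: lowest address holds the least-significant byte.
Reassemble most-significant byte first: 31 CC E6 A6 5F 6C 66 F3 → 0x31CCE6A65F6C66F3.

0x31CCE6A65F6C66F3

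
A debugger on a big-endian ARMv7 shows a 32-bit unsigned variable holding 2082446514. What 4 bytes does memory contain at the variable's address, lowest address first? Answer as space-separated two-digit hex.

2082446514 in hexadecimal, padded to 32 bits, is 0x7C1F9CB2.
Split into bytes (most-significant first): 7C 1F 9C B2.
Big-endian stores the most-significant byte at the lowest address.
So the memory order matches the most-significant-first order: 7C 1F 9C B2.

7C 1F 9C B2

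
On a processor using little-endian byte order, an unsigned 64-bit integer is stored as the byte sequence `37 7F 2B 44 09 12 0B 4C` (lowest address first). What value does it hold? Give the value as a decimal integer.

5479493202634047287

Little-endian: lowest address holds the least-significant byte.
Reassemble most-significant byte first: 4C 0B 12 09 44 2B 7F 37 → 0x4C0B1209442B7F37.
0x4C0B1209442B7F37 = 5479493202634047287.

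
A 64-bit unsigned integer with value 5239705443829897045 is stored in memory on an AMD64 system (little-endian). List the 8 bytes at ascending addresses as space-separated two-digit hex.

55 57 29 0B 57 2C B7 48

5239705443829897045 in hexadecimal, padded to 64 bits, is 0x48B72C570B295755.
Split into bytes (most-significant first): 48 B7 2C 57 0B 29 57 55.
In little-endian order the low byte comes first in memory.
So at ascending addresses the bytes are 55 57 29 0B 57 2C B7 48.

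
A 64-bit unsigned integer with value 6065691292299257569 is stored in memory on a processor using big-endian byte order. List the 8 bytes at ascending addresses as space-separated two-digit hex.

6065691292299257569 in hexadecimal, padded to 64 bits, is 0x542DAA17CAAD66E1.
Split into bytes (most-significant first): 54 2D AA 17 CA AD 66 E1.
In big-endian order the high byte comes first in memory.
So the memory order matches the most-significant-first order: 54 2D AA 17 CA AD 66 E1.

54 2D AA 17 CA AD 66 E1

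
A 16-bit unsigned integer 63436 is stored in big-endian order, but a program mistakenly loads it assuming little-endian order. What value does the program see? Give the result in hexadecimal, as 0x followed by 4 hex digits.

63436 in 16-bit hexadecimal is 0xF7CC.
Stored big-endian, the bytes at ascending addresses are F7 CC.
Read back as little-endian, the first byte is least significant, giving 0xCCF7.

0xCCF7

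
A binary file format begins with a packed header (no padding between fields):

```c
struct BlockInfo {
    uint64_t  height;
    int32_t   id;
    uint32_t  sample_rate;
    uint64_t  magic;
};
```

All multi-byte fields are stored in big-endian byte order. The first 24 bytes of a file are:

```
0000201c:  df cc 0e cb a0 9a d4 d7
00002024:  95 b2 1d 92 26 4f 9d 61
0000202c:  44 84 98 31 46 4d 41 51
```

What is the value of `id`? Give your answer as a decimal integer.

-1783489134

`id` follows `height` (8 bytes), so it starts at byte offset 8 and occupies 4 bytes.
Bytes at offsets 8..11: 95 B2 1D 92.
Big-endian: lowest address holds the most-significant byte.
The bytes are already most-significant first: 0x95B21D92.
Top bit is set, so as a signed 32-bit value this is 0x95B21D92 − 2^32 = -1783489134.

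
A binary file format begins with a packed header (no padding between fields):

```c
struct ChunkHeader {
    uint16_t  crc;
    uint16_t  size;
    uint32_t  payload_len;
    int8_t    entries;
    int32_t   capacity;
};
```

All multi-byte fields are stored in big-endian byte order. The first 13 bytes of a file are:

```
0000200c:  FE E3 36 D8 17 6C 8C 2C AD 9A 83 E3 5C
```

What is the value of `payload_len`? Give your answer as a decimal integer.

`payload_len` follows `crc` (2 B), `size` (2 B), so it starts at offset 2 + 2 = 4 and occupies 4 bytes.
Bytes at offsets 4..7: 17 6C 8C 2C.
Big-endian: lowest address holds the most-significant byte.
The bytes are already most-significant first: 0x176C8C2C.
0x176C8C2C = 392989740.

392989740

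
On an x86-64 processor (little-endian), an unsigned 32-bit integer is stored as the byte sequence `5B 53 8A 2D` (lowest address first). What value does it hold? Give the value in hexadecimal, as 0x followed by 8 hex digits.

Little-endian stores the least-significant byte at the lowest address.
Reassemble most-significant byte first: 2D 8A 53 5B → 0x2D8A535B.

0x2D8A535B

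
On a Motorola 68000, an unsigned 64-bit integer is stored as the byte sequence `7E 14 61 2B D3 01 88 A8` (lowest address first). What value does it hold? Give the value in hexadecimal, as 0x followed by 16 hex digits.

0x7E14612BD30188A8

Big-endian stores the most-significant byte at the lowest address.
The bytes are already most-significant first: 0x7E14612BD30188A8.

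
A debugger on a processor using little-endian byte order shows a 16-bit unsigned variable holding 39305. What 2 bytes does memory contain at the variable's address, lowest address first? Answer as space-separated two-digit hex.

89 99

39305 in hexadecimal, padded to 16 bits, is 0x9989.
Split into bytes (most-significant first): 99 89.
Little-endian: lowest address holds the least-significant byte.
So at ascending addresses the bytes are 89 99.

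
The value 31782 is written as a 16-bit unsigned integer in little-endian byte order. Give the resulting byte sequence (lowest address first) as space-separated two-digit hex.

31782 in hexadecimal, padded to 16 bits, is 0x7C26.
Split into bytes (most-significant first): 7C 26.
In little-endian order the low byte comes first in memory.
So at ascending addresses the bytes are 26 7C.

26 7C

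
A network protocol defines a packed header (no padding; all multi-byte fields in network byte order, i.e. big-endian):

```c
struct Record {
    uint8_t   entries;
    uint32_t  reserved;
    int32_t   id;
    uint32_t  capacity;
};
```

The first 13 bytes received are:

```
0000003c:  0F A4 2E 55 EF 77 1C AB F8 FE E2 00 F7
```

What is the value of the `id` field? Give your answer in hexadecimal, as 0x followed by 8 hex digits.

`id` follows `entries` (1 B), `reserved` (4 B), so it starts at offset 1 + 4 = 5 and occupies 4 bytes.
Bytes at offsets 5..8: 77 1C AB F8.
In big-endian order the high byte comes first in memory.
The bytes are already most-significant first: 0x771CABF8.

0x771CABF8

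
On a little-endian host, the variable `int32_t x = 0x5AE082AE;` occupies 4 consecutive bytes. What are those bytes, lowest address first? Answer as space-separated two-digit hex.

Split into bytes (most-significant first): 5A E0 82 AE.
Little-endian: lowest address holds the least-significant byte.
So at ascending addresses the bytes are AE 82 E0 5A.

AE 82 E0 5A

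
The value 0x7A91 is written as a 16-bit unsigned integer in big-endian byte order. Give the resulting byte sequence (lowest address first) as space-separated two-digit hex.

7A 91

Split into bytes (most-significant first): 7A 91.
In big-endian order the high byte comes first in memory.
So the memory order matches the most-significant-first order: 7A 91.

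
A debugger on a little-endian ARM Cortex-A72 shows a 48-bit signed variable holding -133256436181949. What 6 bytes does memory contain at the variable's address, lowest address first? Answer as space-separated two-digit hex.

Two's complement of -133256436181949 in 48 bits: 133256436181949 = 0x79322E8AEBBD; invert → 0x86CDD1751442; add 1 → 0x86CDD1751443.
Split into bytes (most-significant first): 86 CD D1 75 14 43.
In little-endian order the low byte comes first in memory.
So at ascending addresses the bytes are 43 14 75 D1 CD 86.

43 14 75 D1 CD 86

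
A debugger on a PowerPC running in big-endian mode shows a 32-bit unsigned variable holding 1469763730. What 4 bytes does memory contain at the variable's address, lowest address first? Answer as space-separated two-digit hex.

57 9A D0 92

1469763730 in hexadecimal, padded to 32 bits, is 0x579AD092.
Split into bytes (most-significant first): 57 9A D0 92.
Big-endian: lowest address holds the most-significant byte.
So the memory order matches the most-significant-first order: 57 9A D0 92.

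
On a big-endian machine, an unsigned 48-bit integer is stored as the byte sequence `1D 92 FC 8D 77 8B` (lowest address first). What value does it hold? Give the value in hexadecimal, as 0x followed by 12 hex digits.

In big-endian order the high byte comes first in memory.
The bytes are already most-significant first: 0x1D92FC8D778B.

0x1D92FC8D778B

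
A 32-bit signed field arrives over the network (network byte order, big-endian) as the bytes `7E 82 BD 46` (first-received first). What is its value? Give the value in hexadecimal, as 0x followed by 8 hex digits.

0x7E82BD46

Big-endian: lowest address holds the most-significant byte.
The bytes are already most-significant first: 0x7E82BD46.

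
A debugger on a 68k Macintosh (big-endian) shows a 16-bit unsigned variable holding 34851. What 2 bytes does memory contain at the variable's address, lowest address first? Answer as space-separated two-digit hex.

88 23

34851 in hexadecimal, padded to 16 bits, is 0x8823.
Split into bytes (most-significant first): 88 23.
Big-endian stores the most-significant byte at the lowest address.
So the memory order matches the most-significant-first order: 88 23.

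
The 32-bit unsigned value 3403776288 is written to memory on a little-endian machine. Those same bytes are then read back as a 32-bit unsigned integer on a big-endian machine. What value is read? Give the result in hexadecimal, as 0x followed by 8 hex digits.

3403776288 in 32-bit hexadecimal is 0xCAE18120.
Stored little-endian, the bytes at ascending addresses are 20 81 E1 CA.
Read back as big-endian, the last byte is least significant, giving 0x2081E1CA.

0x2081E1CA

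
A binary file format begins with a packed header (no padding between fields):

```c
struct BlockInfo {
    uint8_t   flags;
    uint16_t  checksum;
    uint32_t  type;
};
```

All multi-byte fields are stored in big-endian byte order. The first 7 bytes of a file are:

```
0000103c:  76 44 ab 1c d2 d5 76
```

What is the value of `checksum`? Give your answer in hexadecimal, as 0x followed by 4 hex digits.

`checksum` follows `flags` (1 byte), so it starts at byte offset 1 and occupies 2 bytes.
Bytes at offsets 1..2: 44 AB.
In big-endian order the high byte comes first in memory.
The bytes are already most-significant first: 0x44AB.

0x44AB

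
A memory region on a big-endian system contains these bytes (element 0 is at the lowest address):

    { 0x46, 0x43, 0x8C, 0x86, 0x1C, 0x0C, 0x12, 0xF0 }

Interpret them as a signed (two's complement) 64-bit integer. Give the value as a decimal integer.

Big-endian: lowest address holds the most-significant byte.
The bytes are already most-significant first: 0x46438C861C0C12F0.
0x46438C861C0C12F0 = 5063044913718629104.

5063044913718629104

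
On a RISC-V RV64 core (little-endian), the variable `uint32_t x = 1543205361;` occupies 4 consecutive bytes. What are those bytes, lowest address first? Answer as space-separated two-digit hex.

F1 71 FB 5B

1543205361 in hexadecimal, padded to 32 bits, is 0x5BFB71F1.
Split into bytes (most-significant first): 5B FB 71 F1.
Little-endian stores the least-significant byte at the lowest address.
So at ascending addresses the bytes are F1 71 FB 5B.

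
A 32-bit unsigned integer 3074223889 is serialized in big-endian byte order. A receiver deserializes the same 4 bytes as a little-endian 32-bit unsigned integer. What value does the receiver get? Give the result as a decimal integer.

3074223889 in 32-bit hexadecimal is 0xB73CEF11.
Stored big-endian, the bytes at ascending addresses are B7 3C EF 11.
Read back as little-endian, the first byte is least significant, giving 0x11EF3CB7.
0x11EF3CB7 = 300891319.

300891319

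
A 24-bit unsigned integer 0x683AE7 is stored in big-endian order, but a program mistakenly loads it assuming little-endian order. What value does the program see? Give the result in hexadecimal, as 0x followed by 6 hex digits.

0xE73A68

Stored big-endian, the bytes at ascending addresses are 68 3A E7.
Read back as little-endian, the first byte is least significant, giving 0xE73A68.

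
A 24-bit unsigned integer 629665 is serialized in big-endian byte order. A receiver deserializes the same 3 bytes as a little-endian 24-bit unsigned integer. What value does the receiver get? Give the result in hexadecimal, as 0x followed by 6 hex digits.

629665 in 24-bit hexadecimal is 0x099BA1.
Stored big-endian, the bytes at ascending addresses are 09 9B A1.
Read back as little-endian, the first byte is least significant, giving 0xA19B09.

0xA19B09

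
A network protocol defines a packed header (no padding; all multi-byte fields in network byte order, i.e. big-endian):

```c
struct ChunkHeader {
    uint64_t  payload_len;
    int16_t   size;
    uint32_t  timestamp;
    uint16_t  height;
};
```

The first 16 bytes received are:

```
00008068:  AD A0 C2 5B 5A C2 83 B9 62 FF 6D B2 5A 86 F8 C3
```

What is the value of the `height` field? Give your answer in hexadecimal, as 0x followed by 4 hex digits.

`height` follows `payload_len` (8 B), `size` (2 B), `timestamp` (4 B), so it starts at offset 8 + 2 + 4 = 14 and occupies 2 bytes.
Bytes at offsets 14..15: F8 C3.
In big-endian order the high byte comes first in memory.
The bytes are already most-significant first: 0xF8C3.

0xF8C3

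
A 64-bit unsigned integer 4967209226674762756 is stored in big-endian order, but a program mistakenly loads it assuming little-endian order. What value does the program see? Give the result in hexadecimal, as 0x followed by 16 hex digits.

4967209226674762756 in 64-bit hexadecimal is 0x44EF127968FDF404.
Stored big-endian, the bytes at ascending addresses are 44 EF 12 79 68 FD F4 04.
Read back as little-endian, the first byte is least significant, giving 0x04F4FD687912EF44.

0x04F4FD687912EF44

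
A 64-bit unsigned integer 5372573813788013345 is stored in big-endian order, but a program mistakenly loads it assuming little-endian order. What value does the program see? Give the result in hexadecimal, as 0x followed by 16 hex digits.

0x217366246B378F4A

5372573813788013345 in 64-bit hexadecimal is 0x4A8F376B24667321.
Stored big-endian, the bytes at ascending addresses are 4A 8F 37 6B 24 66 73 21.
Read back as little-endian, the first byte is least significant, giving 0x217366246B378F4A.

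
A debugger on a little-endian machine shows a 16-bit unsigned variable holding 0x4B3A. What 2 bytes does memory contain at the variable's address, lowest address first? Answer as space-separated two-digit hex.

Split into bytes (most-significant first): 4B 3A.
In little-endian order the low byte comes first in memory.
So at ascending addresses the bytes are 3A 4B.

3A 4B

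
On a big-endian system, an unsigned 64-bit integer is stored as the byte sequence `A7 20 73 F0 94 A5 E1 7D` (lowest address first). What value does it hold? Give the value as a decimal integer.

Big-endian stores the most-significant byte at the lowest address.
The bytes are already most-significant first: 0xA72073F094A5E17D.
0xA72073F094A5E17D = 12042752880711950717.

12042752880711950717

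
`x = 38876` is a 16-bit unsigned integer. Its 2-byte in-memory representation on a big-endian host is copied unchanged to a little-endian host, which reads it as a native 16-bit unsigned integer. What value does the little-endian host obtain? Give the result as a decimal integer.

38876 in 16-bit hexadecimal is 0x97DC.
Stored big-endian, the bytes at ascending addresses are 97 DC.
Read back as little-endian, the first byte is least significant, giving 0xDC97.
0xDC97 = 56471.

56471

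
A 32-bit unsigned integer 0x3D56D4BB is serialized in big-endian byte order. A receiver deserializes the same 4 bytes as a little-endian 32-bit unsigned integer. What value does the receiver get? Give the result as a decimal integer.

Stored big-endian, the bytes at ascending addresses are 3D 56 D4 BB.
Read back as little-endian, the first byte is least significant, giving 0xBBD4563D.
0xBBD4563D = 3151255101.

3151255101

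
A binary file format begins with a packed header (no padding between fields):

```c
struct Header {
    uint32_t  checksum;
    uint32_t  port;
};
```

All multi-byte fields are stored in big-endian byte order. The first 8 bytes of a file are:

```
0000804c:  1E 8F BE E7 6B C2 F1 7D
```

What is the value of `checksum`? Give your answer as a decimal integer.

`checksum` is the first field, at byte offset 0, occupying 4 bytes.
Bytes at offsets 0..3: 1E 8F BE E7.
In big-endian order the high byte comes first in memory.
The bytes are already most-significant first: 0x1E8FBEE7.
0x1E8FBEE7 = 512736999.

512736999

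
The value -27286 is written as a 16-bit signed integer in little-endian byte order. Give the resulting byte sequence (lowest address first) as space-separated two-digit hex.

Two's complement of -27286 in 16 bits: 27286 = 0x6A96; invert → 0x9569; add 1 → 0x956A.
Split into bytes (most-significant first): 95 6A.
Little-endian: lowest address holds the least-significant byte.
So at ascending addresses the bytes are 6A 95.

6A 95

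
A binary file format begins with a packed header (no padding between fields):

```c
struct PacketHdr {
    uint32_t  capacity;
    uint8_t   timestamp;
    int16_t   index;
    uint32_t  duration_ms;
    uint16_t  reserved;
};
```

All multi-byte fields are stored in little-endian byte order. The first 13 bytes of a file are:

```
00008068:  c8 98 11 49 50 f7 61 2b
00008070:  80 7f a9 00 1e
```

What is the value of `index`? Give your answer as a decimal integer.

25079

`index` follows `capacity` (4 B), `timestamp` (1 B), so it starts at offset 4 + 1 = 5 and occupies 2 bytes.
Bytes at offsets 5..6: F7 61.
Little-endian: lowest address holds the least-significant byte.
Reassemble most-significant byte first: 61 F7 → 0x61F7.
0x61F7 = 25079.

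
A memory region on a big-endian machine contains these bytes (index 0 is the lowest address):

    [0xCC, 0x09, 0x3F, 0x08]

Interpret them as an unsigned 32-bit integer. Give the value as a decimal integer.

3423158024

In big-endian order the high byte comes first in memory.
The bytes are already most-significant first: 0xCC093F08.
0xCC093F08 = 3423158024.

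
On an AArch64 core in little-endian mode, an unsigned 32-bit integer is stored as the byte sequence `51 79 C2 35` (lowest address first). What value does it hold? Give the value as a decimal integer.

901937489

Little-endian stores the least-significant byte at the lowest address.
Reassemble most-significant byte first: 35 C2 79 51 → 0x35C27951.
0x35C27951 = 901937489.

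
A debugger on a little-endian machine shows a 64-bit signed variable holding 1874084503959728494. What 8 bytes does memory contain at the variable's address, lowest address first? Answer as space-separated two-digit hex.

1874084503959728494 in hexadecimal, padded to 64 bits, is 0x1A0215ED5195716E.
Split into bytes (most-significant first): 1A 02 15 ED 51 95 71 6E.
Little-endian: lowest address holds the least-significant byte.
So at ascending addresses the bytes are 6E 71 95 51 ED 15 02 1A.

6E 71 95 51 ED 15 02 1A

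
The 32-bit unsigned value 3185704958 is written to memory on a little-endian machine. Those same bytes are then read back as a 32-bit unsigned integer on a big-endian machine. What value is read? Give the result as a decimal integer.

4278182333

3185704958 in 32-bit hexadecimal is 0xBDE1FFFE.
Stored little-endian, the bytes at ascending addresses are FE FF E1 BD.
Read back as big-endian, the last byte is least significant, giving 0xFEFFE1BD.
0xFEFFE1BD = 4278182333.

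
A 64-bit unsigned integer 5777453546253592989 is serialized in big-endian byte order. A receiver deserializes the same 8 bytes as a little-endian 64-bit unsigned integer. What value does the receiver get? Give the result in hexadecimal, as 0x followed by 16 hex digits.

5777453546253592989 in 64-bit hexadecimal is 0x502DA363DAC4299D.
Stored big-endian, the bytes at ascending addresses are 50 2D A3 63 DA C4 29 9D.
Read back as little-endian, the first byte is least significant, giving 0x9D29C4DA63A32D50.

0x9D29C4DA63A32D50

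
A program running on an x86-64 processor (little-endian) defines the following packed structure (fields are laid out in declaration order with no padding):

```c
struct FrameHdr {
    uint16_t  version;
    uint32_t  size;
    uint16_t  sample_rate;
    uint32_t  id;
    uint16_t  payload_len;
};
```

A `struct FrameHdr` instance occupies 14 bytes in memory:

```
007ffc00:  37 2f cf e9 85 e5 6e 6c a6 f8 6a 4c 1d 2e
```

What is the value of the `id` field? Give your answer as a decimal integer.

1282078886

`id` follows `version` (2 B), `size` (4 B), `sample_rate` (2 B), so it starts at offset 2 + 4 + 2 = 8 and occupies 4 bytes.
Bytes at offsets 8..11: A6 F8 6A 4C.
Little-endian stores the least-significant byte at the lowest address.
Reassemble most-significant byte first: 4C 6A F8 A6 → 0x4C6AF8A6.
0x4C6AF8A6 = 1282078886.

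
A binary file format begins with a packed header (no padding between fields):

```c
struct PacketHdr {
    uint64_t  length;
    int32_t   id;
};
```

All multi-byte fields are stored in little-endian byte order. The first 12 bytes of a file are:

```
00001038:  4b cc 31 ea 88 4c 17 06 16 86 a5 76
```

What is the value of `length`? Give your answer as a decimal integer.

438903639620308043

`length` is the first field, at byte offset 0, occupying 8 bytes.
Bytes at offsets 0..7: 4B CC 31 EA 88 4C 17 06.
Little-endian stores the least-significant byte at the lowest address.
Reassemble most-significant byte first: 06 17 4C 88 EA 31 CC 4B → 0x06174C88EA31CC4B.
0x06174C88EA31CC4B = 438903639620308043.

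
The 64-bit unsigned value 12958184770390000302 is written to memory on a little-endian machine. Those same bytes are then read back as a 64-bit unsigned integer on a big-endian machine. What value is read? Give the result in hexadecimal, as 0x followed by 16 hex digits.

0xAE02F9AC64B8D4B3

12958184770390000302 in 64-bit hexadecimal is 0xB3D4B864ACF902AE.
Stored little-endian, the bytes at ascending addresses are AE 02 F9 AC 64 B8 D4 B3.
Read back as big-endian, the last byte is least significant, giving 0xAE02F9AC64B8D4B3.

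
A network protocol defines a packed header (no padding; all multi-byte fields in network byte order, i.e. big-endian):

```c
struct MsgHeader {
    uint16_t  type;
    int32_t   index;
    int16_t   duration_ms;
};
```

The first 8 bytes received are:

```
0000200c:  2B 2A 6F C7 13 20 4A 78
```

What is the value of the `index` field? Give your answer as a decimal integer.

1875317536

`index` follows `type` (2 bytes), so it starts at byte offset 2 and occupies 4 bytes.
Bytes at offsets 2..5: 6F C7 13 20.
In big-endian order the high byte comes first in memory.
The bytes are already most-significant first: 0x6FC71320.
0x6FC71320 = 1875317536.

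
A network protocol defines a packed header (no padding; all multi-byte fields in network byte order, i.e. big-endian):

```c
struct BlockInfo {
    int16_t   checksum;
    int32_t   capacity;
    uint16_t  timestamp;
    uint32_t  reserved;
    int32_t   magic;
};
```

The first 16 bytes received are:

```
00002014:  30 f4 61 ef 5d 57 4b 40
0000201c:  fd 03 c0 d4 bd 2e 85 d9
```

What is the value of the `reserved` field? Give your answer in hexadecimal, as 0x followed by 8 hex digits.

0xFD03C0D4

`reserved` follows `checksum` (2 B), `capacity` (4 B), `timestamp` (2 B), so it starts at offset 2 + 4 + 2 = 8 and occupies 4 bytes.
Bytes at offsets 8..11: FD 03 C0 D4.
Big-endian: lowest address holds the most-significant byte.
The bytes are already most-significant first: 0xFD03C0D4.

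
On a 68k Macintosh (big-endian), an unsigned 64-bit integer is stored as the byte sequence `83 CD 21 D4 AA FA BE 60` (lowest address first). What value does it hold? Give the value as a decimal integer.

9497284386479586912

In big-endian order the high byte comes first in memory.
The bytes are already most-significant first: 0x83CD21D4AAFABE60.
0x83CD21D4AAFABE60 = 9497284386479586912.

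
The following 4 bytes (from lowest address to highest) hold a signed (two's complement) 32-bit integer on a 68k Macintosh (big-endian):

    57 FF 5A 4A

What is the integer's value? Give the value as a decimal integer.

1476352586

In big-endian order the high byte comes first in memory.
The bytes are already most-significant first: 0x57FF5A4A.
0x57FF5A4A = 1476352586.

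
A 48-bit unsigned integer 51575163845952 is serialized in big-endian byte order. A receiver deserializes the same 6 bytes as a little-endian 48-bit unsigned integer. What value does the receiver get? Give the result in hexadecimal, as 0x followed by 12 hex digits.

51575163845952 in 48-bit hexadecimal is 0x2EE84751FD40.
Stored big-endian, the bytes at ascending addresses are 2E E8 47 51 FD 40.
Read back as little-endian, the first byte is least significant, giving 0x40FD5147E82E.

0x40FD5147E82E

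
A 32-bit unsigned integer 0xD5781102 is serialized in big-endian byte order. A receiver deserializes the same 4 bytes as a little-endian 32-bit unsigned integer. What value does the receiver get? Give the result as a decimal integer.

Stored big-endian, the bytes at ascending addresses are D5 78 11 02.
Read back as little-endian, the first byte is least significant, giving 0x021178D5.
0x021178D5 = 34699477.

34699477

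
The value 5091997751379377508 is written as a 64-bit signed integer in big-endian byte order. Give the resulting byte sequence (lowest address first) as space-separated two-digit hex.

5091997751379377508 in hexadecimal, padded to 64 bits, is 0x46AA68F9F00E3D64.
Split into bytes (most-significant first): 46 AA 68 F9 F0 0E 3D 64.
Big-endian stores the most-significant byte at the lowest address.
So the memory order matches the most-significant-first order: 46 AA 68 F9 F0 0E 3D 64.

46 AA 68 F9 F0 0E 3D 64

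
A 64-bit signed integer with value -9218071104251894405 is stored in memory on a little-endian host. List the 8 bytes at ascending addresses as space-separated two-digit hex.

7B E5 C5 8C 2B D5 12 80

Two's complement of -9218071104251894405 in 64 bits: 9218071104251894405 = 0x7FED2AD4733A1A85; invert → 0x8012D52B8CC5E57A; add 1 → 0x8012D52B8CC5E57B.
Split into bytes (most-significant first): 80 12 D5 2B 8C C5 E5 7B.
Little-endian stores the least-significant byte at the lowest address.
So at ascending addresses the bytes are 7B E5 C5 8C 2B D5 12 80.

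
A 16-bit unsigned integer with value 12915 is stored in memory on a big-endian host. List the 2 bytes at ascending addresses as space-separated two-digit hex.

12915 in hexadecimal, padded to 16 bits, is 0x3273.
Split into bytes (most-significant first): 32 73.
Big-endian stores the most-significant byte at the lowest address.
So the memory order matches the most-significant-first order: 32 73.

32 73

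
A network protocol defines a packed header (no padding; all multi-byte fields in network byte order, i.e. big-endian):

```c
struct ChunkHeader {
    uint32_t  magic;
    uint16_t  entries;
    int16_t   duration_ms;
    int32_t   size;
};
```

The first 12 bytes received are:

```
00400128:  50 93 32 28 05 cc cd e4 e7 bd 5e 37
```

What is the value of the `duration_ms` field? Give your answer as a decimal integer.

`duration_ms` follows `magic` (4 B), `entries` (2 B), so it starts at offset 4 + 2 = 6 and occupies 2 bytes.
Bytes at offsets 6..7: CD E4.
Big-endian stores the most-significant byte at the lowest address.
The bytes are already most-significant first: 0xCDE4.
Top bit is set, so as a signed 16-bit value this is 0xCDE4 − 2^16 = -12828.

-12828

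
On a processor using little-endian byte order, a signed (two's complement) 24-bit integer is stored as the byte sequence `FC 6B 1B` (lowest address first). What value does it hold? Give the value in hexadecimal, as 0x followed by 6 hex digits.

0x1B6BFC

Little-endian stores the least-significant byte at the lowest address.
Reassemble most-significant byte first: 1B 6B FC → 0x1B6BFC.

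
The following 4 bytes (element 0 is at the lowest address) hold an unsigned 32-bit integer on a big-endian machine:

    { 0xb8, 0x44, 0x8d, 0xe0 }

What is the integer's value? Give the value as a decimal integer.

3091500512

Big-endian: lowest address holds the most-significant byte.
The bytes are already most-significant first: 0xB8448DE0.
0xB8448DE0 = 3091500512.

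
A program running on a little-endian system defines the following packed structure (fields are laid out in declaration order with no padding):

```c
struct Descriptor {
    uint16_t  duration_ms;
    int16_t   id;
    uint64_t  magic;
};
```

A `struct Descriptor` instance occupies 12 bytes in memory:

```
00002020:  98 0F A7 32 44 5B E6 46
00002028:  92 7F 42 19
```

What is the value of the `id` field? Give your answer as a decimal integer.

`id` follows `duration_ms` (2 bytes), so it starts at byte offset 2 and occupies 2 bytes.
Bytes at offsets 2..3: A7 32.
Little-endian stores the least-significant byte at the lowest address.
Reassemble most-significant byte first: 32 A7 → 0x32A7.
0x32A7 = 12967.

12967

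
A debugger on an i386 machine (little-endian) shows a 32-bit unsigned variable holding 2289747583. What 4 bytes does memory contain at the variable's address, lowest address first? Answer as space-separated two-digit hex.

7F C6 7A 88

2289747583 in hexadecimal, padded to 32 bits, is 0x887AC67F.
Split into bytes (most-significant first): 88 7A C6 7F.
Little-endian: lowest address holds the least-significant byte.
So at ascending addresses the bytes are 7F C6 7A 88.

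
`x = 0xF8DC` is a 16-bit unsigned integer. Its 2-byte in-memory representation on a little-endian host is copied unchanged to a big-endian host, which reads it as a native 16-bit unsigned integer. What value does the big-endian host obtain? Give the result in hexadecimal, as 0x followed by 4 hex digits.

0xDCF8

Stored little-endian, the bytes at ascending addresses are DC F8.
Read back as big-endian, the last byte is least significant, giving 0xDCF8.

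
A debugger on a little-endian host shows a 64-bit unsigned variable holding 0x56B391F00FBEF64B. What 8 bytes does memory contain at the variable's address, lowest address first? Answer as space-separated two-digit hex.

Split into bytes (most-significant first): 56 B3 91 F0 0F BE F6 4B.
In little-endian order the low byte comes first in memory.
So at ascending addresses the bytes are 4B F6 BE 0F F0 91 B3 56.

4B F6 BE 0F F0 91 B3 56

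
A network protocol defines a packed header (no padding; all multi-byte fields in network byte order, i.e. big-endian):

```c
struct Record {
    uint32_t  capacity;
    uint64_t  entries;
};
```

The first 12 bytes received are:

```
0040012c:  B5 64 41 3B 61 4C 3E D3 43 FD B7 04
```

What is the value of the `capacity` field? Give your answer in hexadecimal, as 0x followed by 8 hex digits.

`capacity` is the first field, at byte offset 0, occupying 4 bytes.
Bytes at offsets 0..3: B5 64 41 3B.
Big-endian stores the most-significant byte at the lowest address.
The bytes are already most-significant first: 0xB564413B.

0xB564413B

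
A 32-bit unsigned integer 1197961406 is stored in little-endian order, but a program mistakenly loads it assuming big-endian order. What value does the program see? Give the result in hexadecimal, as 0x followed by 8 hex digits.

1197961406 in 32-bit hexadecimal is 0x476770BE.
Stored little-endian, the bytes at ascending addresses are BE 70 67 47.
Read back as big-endian, the last byte is least significant, giving 0xBE706747.

0xBE706747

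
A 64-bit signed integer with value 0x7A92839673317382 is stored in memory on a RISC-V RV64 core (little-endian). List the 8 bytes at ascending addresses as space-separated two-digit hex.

Split into bytes (most-significant first): 7A 92 83 96 73 31 73 82.
In little-endian order the low byte comes first in memory.
So at ascending addresses the bytes are 82 73 31 73 96 83 92 7A.

82 73 31 73 96 83 92 7A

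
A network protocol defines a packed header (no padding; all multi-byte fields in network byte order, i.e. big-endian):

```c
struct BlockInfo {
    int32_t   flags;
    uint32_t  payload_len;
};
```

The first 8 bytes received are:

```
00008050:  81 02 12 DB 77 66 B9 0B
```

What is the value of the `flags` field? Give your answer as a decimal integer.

-2130570533

`flags` is the first field, at byte offset 0, occupying 4 bytes.
Bytes at offsets 0..3: 81 02 12 DB.
In big-endian order the high byte comes first in memory.
The bytes are already most-significant first: 0x810212DB.
Top bit is set, so as a signed 32-bit value this is 0x810212DB − 2^32 = -2130570533.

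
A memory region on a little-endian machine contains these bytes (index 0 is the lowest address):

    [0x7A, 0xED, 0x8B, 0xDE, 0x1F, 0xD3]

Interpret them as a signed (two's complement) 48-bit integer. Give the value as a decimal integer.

-49341145551494

Little-endian: lowest address holds the least-significant byte.
Reassemble most-significant byte first: D3 1F DE 8B ED 7A → 0xD31FDE8BED7A.
Top bit is set, so as a signed 48-bit value this is 0xD31FDE8BED7A − 2^48 = -49341145551494.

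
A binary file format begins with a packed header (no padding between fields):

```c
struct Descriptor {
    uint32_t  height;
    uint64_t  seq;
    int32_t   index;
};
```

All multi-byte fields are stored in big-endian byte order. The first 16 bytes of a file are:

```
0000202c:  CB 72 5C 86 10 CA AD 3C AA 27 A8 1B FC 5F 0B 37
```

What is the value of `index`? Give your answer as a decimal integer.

`index` follows `height` (4 B), `seq` (8 B), so it starts at offset 4 + 8 = 12 and occupies 4 bytes.
Bytes at offsets 12..15: FC 5F 0B 37.
Big-endian stores the most-significant byte at the lowest address.
The bytes are already most-significant first: 0xFC5F0B37.
Top bit is set, so as a signed 32-bit value this is 0xFC5F0B37 − 2^32 = -60880073.

-60880073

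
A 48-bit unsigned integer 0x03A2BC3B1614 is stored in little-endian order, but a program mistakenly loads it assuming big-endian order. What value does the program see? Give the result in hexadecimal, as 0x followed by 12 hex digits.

0x14163BBCA203

Stored little-endian, the bytes at ascending addresses are 14 16 3B BC A2 03.
Read back as big-endian, the last byte is least significant, giving 0x14163BBCA203.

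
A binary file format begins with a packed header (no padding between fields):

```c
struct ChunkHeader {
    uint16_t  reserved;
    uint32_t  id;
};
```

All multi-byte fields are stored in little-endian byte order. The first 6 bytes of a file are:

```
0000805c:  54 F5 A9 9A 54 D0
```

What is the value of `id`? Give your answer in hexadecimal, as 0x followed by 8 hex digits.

0xD0549AA9

`id` follows `reserved` (2 bytes), so it starts at byte offset 2 and occupies 4 bytes.
Bytes at offsets 2..5: A9 9A 54 D0.
Little-endian stores the least-significant byte at the lowest address.
Reassemble most-significant byte first: D0 54 9A A9 → 0xD0549AA9.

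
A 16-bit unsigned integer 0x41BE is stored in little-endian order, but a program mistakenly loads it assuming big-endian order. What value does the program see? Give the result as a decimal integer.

Stored little-endian, the bytes at ascending addresses are BE 41.
Read back as big-endian, the last byte is least significant, giving 0xBE41.
0xBE41 = 48705.

48705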